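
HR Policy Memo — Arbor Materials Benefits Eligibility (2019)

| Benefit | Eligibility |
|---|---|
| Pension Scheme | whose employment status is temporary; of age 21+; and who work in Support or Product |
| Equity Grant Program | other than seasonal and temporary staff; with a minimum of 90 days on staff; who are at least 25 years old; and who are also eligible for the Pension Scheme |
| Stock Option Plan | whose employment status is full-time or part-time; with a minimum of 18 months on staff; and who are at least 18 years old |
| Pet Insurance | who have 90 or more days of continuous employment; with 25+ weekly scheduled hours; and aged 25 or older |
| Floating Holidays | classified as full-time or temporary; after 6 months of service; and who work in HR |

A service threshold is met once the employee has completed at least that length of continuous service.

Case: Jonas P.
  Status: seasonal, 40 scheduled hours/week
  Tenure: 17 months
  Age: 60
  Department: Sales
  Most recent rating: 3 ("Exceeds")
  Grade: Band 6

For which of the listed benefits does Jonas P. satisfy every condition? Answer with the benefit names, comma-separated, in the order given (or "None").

Pet Insurance

Pension Scheme — status seasonal ✗ (requires temporary) → not eligible.
Equity Grant Program — status seasonal ✗ (excluded) → not eligible.
Stock Option Plan — status seasonal ✗ (requires full-time or part-time) → not eligible.
Pet Insurance — service 17 months ≥ 90 days ✓; 40 hrs/wk ≥ 25 ✓; age 60 ≥ 25 ✓ → eligible.
Floating Holidays — status seasonal ✗ (requires full-time or temporary) → not eligible.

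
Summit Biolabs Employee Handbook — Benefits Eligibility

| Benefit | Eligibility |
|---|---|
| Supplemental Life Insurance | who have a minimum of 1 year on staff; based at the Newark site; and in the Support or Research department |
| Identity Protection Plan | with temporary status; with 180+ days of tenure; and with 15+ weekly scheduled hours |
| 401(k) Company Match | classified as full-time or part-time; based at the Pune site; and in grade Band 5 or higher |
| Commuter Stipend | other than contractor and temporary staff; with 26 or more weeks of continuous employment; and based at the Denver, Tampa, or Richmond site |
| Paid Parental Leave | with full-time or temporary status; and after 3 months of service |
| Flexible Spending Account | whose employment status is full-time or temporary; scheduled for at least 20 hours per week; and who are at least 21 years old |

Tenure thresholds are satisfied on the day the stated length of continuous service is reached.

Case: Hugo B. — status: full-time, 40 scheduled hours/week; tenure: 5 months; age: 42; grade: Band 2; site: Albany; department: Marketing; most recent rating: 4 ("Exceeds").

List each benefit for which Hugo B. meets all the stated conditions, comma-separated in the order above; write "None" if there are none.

Paid Parental Leave, Flexible Spending Account

Supplemental Life Insurance — service 5 months < 1 year (≈365 days) ✗ → not eligible.
Identity Protection Plan — status full-time ✗ (requires temporary) → not eligible.
401(k) Company Match — status full-time ✓; site Albany ✗ (not Pune) → not eligible.
Commuter Stipend — status full-time ✓ (not excluded); service 5 months < 26 weeks (≈182 days) ✗ → not eligible.
Paid Parental Leave — status full-time ✓; service 5 months ≥ 3 months ✓ → eligible.
Flexible Spending Account — status full-time ✓; 40 hrs/wk ≥ 20 ✓; age 42 ≥ 21 ✓ → eligible.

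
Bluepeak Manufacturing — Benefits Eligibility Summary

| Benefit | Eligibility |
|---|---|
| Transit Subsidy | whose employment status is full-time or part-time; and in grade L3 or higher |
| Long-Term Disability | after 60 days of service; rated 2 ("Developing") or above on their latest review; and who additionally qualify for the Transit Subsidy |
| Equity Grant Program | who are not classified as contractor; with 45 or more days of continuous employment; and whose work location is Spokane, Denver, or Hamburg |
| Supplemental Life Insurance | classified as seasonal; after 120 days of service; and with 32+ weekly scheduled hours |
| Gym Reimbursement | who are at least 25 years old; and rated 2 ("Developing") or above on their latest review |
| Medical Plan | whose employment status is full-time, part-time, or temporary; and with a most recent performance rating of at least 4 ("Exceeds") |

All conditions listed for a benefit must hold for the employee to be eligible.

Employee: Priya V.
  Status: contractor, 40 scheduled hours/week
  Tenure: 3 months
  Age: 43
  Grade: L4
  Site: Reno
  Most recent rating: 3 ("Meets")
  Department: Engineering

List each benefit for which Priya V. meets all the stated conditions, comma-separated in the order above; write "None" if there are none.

Transit Subsidy — status contractor ✗ (requires full-time or part-time) → not eligible.
Long-Term Disability — service 3 months ≥ 60 days ✓; rating 3 ≥ 2 ✓; not eligible for Transit Subsidy ✗ → not eligible.
Equity Grant Program — status contractor ✗ (excluded) → not eligible.
Supplemental Life Insurance — status contractor ✗ (requires seasonal) → not eligible.
Gym Reimbursement — age 43 ≥ 25 ✓; rating 3 ≥ 2 ✓ → eligible.
Medical Plan — status contractor ✗ (requires full-time, part-time, or temporary) → not eligible.

Gym Reimbursement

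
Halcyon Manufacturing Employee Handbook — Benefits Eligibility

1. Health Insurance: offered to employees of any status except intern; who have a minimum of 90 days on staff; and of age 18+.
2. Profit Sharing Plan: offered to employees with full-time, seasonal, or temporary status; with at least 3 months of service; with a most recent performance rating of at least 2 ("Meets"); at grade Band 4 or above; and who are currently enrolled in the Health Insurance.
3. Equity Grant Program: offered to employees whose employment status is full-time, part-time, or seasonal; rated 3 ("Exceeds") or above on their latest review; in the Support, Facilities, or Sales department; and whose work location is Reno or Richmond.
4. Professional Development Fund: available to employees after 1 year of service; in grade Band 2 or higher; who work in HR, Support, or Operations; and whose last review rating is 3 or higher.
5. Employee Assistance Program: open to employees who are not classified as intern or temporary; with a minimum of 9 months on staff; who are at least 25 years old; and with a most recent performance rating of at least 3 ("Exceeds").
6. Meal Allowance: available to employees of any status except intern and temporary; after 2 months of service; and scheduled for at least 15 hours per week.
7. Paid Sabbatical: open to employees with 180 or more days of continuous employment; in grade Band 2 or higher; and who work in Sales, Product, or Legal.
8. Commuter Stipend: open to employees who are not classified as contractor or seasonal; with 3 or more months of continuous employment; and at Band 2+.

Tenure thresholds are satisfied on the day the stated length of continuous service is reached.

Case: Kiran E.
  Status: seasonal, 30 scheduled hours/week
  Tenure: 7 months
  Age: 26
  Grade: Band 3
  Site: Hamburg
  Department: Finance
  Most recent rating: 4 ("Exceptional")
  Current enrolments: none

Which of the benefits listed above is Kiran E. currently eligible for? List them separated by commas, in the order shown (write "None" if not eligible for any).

Health Insurance, Meal Allowance

Health Insurance — status seasonal ✓ (not excluded); service 7 months ≥ 90 days ✓; age 26 ≥ 18 ✓ → eligible.
Profit Sharing Plan — status seasonal ✓; service 7 months ≥ 3 months ✓; rating 4 ≥ 2 ✓; grade Band 3 < Band 4 ✗ → not eligible.
Equity Grant Program — status seasonal ✓; rating 4 ≥ 3 ✓; dept Finance ✗ → not eligible.
Professional Development Fund — service 7 months < 1 year (≈365 days) ✗ → not eligible.
Employee Assistance Program — status seasonal ✓ (not excluded); service 7 months < 9 months ✗ → not eligible.
Meal Allowance — status seasonal ✓ (not excluded); service 7 months ≥ 2 months ✓; 30 hrs/wk ≥ 15 ✓ → eligible.
Paid Sabbatical — service 7 months ≥ 180 days ✓; grade Band 3 ≥ Band 2 ✓; dept Finance ✗ → not eligible.
Commuter Stipend — status seasonal ✗ (excluded) → not eligible.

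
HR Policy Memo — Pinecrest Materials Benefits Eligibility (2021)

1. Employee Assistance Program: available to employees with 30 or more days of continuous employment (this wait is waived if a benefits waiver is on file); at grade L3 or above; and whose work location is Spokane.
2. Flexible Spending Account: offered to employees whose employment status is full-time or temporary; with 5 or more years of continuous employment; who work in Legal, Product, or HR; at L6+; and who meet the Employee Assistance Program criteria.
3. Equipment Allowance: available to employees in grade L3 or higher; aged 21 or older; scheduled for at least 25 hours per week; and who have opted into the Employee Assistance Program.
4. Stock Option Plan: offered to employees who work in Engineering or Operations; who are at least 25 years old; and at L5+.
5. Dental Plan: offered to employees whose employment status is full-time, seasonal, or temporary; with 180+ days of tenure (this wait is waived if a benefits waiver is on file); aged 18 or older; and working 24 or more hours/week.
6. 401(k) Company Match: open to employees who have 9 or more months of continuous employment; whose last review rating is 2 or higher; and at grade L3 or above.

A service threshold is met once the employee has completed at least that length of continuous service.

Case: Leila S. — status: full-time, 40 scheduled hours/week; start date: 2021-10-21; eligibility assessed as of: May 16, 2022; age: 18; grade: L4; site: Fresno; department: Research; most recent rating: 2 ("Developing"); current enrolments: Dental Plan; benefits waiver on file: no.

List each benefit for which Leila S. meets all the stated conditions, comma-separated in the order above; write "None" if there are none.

Service from 2021-10-21 to May 16, 2022: 207 days.
Employee Assistance Program — no waiver, service 207 days ≥ 30 days ✓; grade L4 ≥ L3 ✓; site Fresno ✗ (not Spokane) → not eligible.
Flexible Spending Account — status full-time ✓; service 207 days < 5 years (≈1825 days) ✗ → not eligible.
Equipment Allowance — grade L4 ≥ L3 ✓; age 18 < 21 ✗ → not eligible.
Stock Option Plan — dept Research ✗ → not eligible.
Dental Plan — status full-time ✓; no waiver, service 207 days ≥ 180 days ✓; age 18 ≥ 18 ✓; 40 hrs/wk ≥ 24 ✓ → eligible.
401(k) Company Match — service 207 days < 9 months (≈270 days) ✗ → not eligible.

Dental Plan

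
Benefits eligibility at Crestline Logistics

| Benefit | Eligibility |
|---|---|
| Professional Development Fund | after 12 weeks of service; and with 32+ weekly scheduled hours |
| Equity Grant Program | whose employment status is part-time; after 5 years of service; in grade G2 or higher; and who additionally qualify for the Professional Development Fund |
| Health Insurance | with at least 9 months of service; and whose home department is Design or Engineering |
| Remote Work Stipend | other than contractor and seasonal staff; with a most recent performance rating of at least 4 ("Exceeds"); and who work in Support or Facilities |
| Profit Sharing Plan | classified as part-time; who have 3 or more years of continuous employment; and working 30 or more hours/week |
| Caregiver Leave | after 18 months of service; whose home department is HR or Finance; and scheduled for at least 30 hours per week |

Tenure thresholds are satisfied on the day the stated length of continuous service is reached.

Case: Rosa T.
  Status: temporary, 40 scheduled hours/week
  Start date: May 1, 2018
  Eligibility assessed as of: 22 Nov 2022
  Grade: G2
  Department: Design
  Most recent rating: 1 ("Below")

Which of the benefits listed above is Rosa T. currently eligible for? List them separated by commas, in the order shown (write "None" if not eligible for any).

Professional Development Fund, Health Insurance

Service from May 1, 2018 to 22 Nov 2022: 1666 days.
Professional Development Fund — service 1666 days ≥ 12 weeks (≈84 days) ✓; 40 hrs/wk ≥ 32 ✓ → eligible.
Equity Grant Program — status temporary ✗ (requires part-time) → not eligible.
Health Insurance — service 1666 days ≥ 9 months (≈270 days) ✓; dept Design ✓ → eligible.
Remote Work Stipend — status temporary ✓ (not excluded); rating 1 < 4 ✗ → not eligible.
Profit Sharing Plan — status temporary ✗ (requires part-time) → not eligible.
Caregiver Leave — service 1666 days ≥ 18 months (≈540 days) ✓; dept Design ✗ → not eligible.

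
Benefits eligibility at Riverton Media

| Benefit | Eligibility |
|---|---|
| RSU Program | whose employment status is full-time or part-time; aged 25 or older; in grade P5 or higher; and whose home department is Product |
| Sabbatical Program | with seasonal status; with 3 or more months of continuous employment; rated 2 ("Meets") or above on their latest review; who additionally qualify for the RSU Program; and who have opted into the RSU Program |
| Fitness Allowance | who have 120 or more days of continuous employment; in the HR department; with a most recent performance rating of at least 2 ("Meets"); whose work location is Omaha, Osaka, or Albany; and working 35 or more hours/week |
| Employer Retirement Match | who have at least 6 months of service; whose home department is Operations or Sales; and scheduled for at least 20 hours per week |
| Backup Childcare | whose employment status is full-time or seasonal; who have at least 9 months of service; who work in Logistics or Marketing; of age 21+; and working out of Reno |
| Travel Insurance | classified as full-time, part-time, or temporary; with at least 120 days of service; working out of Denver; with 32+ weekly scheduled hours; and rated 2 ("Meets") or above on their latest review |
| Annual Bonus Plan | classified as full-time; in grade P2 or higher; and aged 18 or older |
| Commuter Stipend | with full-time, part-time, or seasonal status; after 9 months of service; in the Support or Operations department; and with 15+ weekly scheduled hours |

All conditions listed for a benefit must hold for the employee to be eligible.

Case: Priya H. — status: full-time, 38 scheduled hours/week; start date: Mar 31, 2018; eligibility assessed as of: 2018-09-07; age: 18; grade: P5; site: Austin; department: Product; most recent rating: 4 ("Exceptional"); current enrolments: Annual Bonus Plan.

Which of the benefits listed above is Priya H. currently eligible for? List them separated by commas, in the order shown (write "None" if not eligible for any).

Service from Mar 31, 2018 to 2018-09-07: 160 days.
RSU Program — status full-time ✓; age 18 < 25 ✗ → not eligible.
Sabbatical Program — status full-time ✗ (requires seasonal) → not eligible.
Fitness Allowance — service 160 days ≥ 120 days ✓; dept Product ✗ → not eligible.
Employer Retirement Match — service 160 days < 6 months (≈180 days) ✗ → not eligible.
Backup Childcare — status full-time ✓; service 160 days < 9 months (≈270 days) ✗ → not eligible.
Travel Insurance — status full-time ✓; service 160 days ≥ 120 days ✓; site Austin ✗ (not Denver) → not eligible.
Annual Bonus Plan — status full-time ✓; grade P5 ≥ P2 ✓; age 18 ≥ 18 ✓ → eligible.
Commuter Stipend — status full-time ✓; service 160 days < 9 months (≈270 days) ✗ → not eligible.

Annual Bonus Plan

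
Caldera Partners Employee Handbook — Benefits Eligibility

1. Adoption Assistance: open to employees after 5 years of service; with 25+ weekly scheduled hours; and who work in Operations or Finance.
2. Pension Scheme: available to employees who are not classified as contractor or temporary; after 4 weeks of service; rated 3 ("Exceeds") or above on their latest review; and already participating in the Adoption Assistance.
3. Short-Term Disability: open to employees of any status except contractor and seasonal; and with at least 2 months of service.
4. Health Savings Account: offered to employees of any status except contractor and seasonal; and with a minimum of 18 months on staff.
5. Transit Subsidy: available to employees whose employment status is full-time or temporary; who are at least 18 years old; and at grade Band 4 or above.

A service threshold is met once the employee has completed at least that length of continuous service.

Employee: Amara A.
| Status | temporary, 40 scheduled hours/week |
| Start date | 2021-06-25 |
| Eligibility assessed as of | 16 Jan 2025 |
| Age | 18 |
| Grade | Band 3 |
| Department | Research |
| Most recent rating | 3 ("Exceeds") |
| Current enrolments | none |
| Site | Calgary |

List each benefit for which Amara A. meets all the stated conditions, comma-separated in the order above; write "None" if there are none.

Short-Term Disability, Health Savings Account

Service from 2021-06-25 to 16 Jan 2025: 1301 days.
Adoption Assistance — service 1301 days < 5 years (≈1825 days) ✗ → not eligible.
Pension Scheme — status temporary ✗ (excluded) → not eligible.
Short-Term Disability — status temporary ✓ (not excluded); service 1301 days ≥ 2 months (≈60 days) ✓ → eligible.
Health Savings Account — status temporary ✓ (not excluded); service 1301 days ≥ 18 months (≈540 days) ✓ → eligible.
Transit Subsidy — status temporary ✓; age 18 ≥ 18 ✓; grade Band 3 < Band 4 ✗ → not eligible.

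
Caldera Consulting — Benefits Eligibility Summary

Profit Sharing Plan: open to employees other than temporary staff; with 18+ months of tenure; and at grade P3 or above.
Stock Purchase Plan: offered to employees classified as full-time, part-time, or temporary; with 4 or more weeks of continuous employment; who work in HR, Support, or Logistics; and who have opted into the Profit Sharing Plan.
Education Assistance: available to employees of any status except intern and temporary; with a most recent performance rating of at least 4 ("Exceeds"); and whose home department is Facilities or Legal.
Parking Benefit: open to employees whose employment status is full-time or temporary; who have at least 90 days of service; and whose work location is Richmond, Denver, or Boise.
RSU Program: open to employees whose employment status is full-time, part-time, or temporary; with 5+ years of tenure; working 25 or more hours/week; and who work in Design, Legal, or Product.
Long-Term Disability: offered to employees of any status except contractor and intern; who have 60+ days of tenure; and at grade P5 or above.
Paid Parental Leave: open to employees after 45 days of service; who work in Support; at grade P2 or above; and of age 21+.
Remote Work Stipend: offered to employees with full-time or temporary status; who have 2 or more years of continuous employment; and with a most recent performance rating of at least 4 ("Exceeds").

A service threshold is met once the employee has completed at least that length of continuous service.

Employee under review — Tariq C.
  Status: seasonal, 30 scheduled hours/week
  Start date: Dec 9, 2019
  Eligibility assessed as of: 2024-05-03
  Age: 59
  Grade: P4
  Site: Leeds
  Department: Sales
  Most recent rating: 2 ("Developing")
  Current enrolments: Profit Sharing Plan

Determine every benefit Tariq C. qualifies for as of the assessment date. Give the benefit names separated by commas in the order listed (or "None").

Service from Dec 9, 2019 to 2024-05-03: 1607 days.
Profit Sharing Plan — status seasonal ✓ (not excluded); service 1607 days ≥ 18 months (≈540 days) ✓; grade P4 ≥ P3 ✓ → eligible.
Stock Purchase Plan — status seasonal ✗ (requires full-time, part-time, or temporary) → not eligible.
Education Assistance — status seasonal ✓ (not excluded); rating 2 < 4 ✗ → not eligible.
Parking Benefit — status seasonal ✗ (requires full-time or temporary) → not eligible.
RSU Program — status seasonal ✗ (requires full-time, part-time, or temporary) → not eligible.
Long-Term Disability — status seasonal ✓ (not excluded); service 1607 days ≥ 60 days ✓; grade P4 < P5 ✗ → not eligible.
Paid Parental Leave — service 1607 days ≥ 45 days ✓; dept Sales ✗ → not eligible.
Remote Work Stipend — status seasonal ✗ (requires full-time or temporary) → not eligible.

Profit Sharing Plan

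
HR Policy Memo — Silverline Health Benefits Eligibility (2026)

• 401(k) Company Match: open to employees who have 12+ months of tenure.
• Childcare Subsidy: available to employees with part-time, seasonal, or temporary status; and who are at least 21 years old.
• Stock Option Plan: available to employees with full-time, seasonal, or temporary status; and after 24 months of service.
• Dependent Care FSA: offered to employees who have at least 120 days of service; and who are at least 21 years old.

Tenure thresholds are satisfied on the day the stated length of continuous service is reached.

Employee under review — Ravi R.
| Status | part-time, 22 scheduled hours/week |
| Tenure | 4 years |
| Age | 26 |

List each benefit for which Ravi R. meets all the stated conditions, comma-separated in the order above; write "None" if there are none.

401(k) Company Match, Childcare Subsidy, Dependent Care FSA

401(k) Company Match — service 4 years ≥ 12 months (≈360 days) ✓ → eligible.
Childcare Subsidy — status part-time ✓; age 26 ≥ 21 ✓ → eligible.
Stock Option Plan — status part-time ✗ (requires full-time, seasonal, or temporary) → not eligible.
Dependent Care FSA — service 4 years ≥ 120 days ✓; age 26 ≥ 21 ✓ → eligible.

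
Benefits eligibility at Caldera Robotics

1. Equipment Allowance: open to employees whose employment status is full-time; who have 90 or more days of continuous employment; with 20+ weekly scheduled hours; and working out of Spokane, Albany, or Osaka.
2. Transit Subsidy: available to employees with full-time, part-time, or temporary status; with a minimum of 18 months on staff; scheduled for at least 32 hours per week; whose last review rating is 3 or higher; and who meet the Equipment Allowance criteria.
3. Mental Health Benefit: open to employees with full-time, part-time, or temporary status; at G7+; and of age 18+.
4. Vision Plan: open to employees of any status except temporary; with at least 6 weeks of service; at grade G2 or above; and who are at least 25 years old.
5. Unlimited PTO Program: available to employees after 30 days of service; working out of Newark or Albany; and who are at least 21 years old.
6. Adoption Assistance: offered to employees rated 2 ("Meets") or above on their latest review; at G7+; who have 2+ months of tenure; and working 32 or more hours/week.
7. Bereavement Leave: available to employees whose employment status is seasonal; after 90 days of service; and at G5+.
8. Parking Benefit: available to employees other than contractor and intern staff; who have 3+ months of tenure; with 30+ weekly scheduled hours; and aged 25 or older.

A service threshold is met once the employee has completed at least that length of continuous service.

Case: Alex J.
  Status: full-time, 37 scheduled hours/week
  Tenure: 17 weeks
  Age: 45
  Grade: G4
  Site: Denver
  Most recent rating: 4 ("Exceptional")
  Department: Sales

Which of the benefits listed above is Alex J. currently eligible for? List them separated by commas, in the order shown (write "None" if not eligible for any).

Vision Plan, Parking Benefit

Equipment Allowance — status full-time ✓; service 17 weeks ≥ 90 days ✓; 37 hrs/wk ≥ 20 ✓; site Denver ✗ (not Spokane, Albany, or Osaka) → not eligible.
Transit Subsidy — status full-time ✓; service 17 weeks < 18 months (≈540 days) ✗ → not eligible.
Mental Health Benefit — status full-time ✓; grade G4 < G7 ✗ → not eligible.
Vision Plan — status full-time ✓ (not excluded); service 17 weeks ≥ 6 weeks ✓; grade G4 ≥ G2 ✓; age 45 ≥ 25 ✓ → eligible.
Unlimited PTO Program — service 17 weeks ≥ 30 days ✓; site Denver ✗ (not Newark or Albany) → not eligible.
Adoption Assistance — rating 4 ≥ 2 ✓; grade G4 < G7 ✗ → not eligible.
Bereavement Leave — status full-time ✗ (requires seasonal) → not eligible.
Parking Benefit — status full-time ✓ (not excluded); service 17 weeks ≥ 3 months (≈90 days) ✓; 37 hrs/wk ≥ 30 ✓; age 45 ≥ 25 ✓ → eligible.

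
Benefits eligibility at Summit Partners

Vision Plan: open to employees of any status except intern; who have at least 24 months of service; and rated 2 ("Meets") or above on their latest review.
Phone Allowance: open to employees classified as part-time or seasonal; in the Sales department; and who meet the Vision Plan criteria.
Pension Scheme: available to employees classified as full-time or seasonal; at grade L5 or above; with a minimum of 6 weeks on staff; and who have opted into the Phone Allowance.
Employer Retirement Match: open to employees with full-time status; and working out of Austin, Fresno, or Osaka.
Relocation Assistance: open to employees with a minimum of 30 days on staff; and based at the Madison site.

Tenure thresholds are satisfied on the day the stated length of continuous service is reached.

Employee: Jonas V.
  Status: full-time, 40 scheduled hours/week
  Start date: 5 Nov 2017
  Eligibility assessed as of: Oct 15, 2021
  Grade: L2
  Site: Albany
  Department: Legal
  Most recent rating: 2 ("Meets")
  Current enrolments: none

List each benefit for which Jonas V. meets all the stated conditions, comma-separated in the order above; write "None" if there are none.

Service from 5 Nov 2017 to Oct 15, 2021: 1440 days.
Vision Plan — status full-time ✓ (not excluded); service 1440 days ≥ 24 months (≈720 days) ✓; rating 2 ≥ 2 ✓ → eligible.
Phone Allowance — status full-time ✗ (requires part-time or seasonal) → not eligible.
Pension Scheme — status full-time ✓; grade L2 < L5 ✗ → not eligible.
Employer Retirement Match — status full-time ✓; site Albany ✗ (not Austin, Fresno, or Osaka) → not eligible.
Relocation Assistance — service 1440 days ≥ 30 days ✓; site Albany ✗ (not Madison) → not eligible.

Vision Plan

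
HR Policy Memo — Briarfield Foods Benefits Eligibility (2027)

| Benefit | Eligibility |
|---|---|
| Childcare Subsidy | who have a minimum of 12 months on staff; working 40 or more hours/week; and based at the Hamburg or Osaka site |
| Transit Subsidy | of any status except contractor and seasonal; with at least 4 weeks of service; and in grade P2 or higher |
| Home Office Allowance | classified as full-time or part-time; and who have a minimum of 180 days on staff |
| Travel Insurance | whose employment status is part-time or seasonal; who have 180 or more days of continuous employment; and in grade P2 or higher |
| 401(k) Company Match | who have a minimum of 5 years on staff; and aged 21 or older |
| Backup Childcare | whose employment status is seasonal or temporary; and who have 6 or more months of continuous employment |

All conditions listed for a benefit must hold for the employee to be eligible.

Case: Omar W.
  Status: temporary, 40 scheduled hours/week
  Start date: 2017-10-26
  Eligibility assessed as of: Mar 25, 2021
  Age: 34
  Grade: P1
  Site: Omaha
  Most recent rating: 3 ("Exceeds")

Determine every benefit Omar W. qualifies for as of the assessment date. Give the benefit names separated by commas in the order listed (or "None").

Service from 2017-10-26 to Mar 25, 2021: 1246 days.
Childcare Subsidy — service 1246 days ≥ 12 months (≈360 days) ✓; 40 hrs/wk ≥ 40 ✓; site Omaha ✗ (not Hamburg or Osaka) → not eligible.
Transit Subsidy — status temporary ✓ (not excluded); service 1246 days ≥ 4 weeks (≈28 days) ✓; grade P1 < P2 ✗ → not eligible.
Home Office Allowance — status temporary ✗ (requires full-time or part-time) → not eligible.
Travel Insurance — status temporary ✗ (requires part-time or seasonal) → not eligible.
401(k) Company Match — service 1246 days < 5 years (≈1825 days) ✗ → not eligible.
Backup Childcare — status temporary ✓; service 1246 days ≥ 6 months (≈180 days) ✓ → eligible.

Backup Childcare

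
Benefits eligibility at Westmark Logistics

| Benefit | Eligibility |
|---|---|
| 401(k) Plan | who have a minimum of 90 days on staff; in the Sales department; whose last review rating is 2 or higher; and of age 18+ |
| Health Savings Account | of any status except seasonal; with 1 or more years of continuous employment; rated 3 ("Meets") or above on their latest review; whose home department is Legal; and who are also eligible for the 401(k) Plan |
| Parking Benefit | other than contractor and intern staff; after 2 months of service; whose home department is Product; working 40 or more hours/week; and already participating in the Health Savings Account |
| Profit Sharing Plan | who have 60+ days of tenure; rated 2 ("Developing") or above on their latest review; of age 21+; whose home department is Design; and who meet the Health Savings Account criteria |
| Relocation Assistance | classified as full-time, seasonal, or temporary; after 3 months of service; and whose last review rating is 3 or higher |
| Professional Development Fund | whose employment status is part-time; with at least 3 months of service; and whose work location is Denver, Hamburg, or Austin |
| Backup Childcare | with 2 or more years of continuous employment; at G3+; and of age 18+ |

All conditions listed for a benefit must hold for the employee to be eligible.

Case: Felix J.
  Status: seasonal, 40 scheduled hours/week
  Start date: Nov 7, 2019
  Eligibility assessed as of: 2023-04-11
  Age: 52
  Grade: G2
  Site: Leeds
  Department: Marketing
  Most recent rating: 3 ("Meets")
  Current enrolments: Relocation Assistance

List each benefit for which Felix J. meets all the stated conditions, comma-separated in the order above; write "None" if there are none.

Service from Nov 7, 2019 to 2023-04-11: 1251 days.
401(k) Plan — service 1251 days ≥ 90 days ✓; dept Marketing ✗ → not eligible.
Health Savings Account — status seasonal ✗ (excluded) → not eligible.
Parking Benefit — status seasonal ✓ (not excluded); service 1251 days ≥ 2 months (≈60 days) ✓; dept Marketing ✗ → not eligible.
Profit Sharing Plan — service 1251 days ≥ 60 days ✓; rating 3 ≥ 2 ✓; age 52 ≥ 21 ✓; dept Marketing ✗ → not eligible.
Relocation Assistance — status seasonal ✓; service 1251 days ≥ 3 months (≈90 days) ✓; rating 3 ≥ 3 ✓ → eligible.
Professional Development Fund — status seasonal ✗ (requires part-time) → not eligible.
Backup Childcare — service 1251 days ≥ 2 years (≈730 days) ✓; grade G2 < G3 ✗ → not eligible.

Relocation Assistance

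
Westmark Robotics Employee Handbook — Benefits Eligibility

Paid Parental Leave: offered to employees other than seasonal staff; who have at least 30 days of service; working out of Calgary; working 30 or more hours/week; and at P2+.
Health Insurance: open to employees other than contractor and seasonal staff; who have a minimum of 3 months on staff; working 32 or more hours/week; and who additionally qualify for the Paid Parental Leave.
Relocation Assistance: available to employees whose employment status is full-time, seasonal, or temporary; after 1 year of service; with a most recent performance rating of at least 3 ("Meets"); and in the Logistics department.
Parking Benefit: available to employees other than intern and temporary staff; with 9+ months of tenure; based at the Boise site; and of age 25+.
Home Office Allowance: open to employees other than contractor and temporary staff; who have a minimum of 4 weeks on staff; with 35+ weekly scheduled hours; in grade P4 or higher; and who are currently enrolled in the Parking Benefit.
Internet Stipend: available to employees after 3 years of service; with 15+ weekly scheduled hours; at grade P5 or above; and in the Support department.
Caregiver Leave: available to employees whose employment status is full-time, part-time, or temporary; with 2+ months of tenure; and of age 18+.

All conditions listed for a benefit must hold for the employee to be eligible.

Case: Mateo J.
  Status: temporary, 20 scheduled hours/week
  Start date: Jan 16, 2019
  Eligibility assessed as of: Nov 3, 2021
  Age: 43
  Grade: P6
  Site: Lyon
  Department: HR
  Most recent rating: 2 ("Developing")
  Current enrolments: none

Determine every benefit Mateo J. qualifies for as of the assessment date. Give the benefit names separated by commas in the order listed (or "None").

Service from Jan 16, 2019 to Nov 3, 2021: 1022 days.
Paid Parental Leave — status temporary ✓ (not excluded); service 1022 days ≥ 30 days ✓; site Lyon ✗ (not Calgary) → not eligible.
Health Insurance — status temporary ✓ (not excluded); service 1022 days ≥ 3 months (≈90 days) ✓; 20 hrs/wk < 32 ✗ → not eligible.
Relocation Assistance — status temporary ✓; service 1022 days ≥ 1 year (≈365 days) ✓; rating 2 < 3 ✗ → not eligible.
Parking Benefit — status temporary ✗ (excluded) → not eligible.
Home Office Allowance — status temporary ✗ (excluded) → not eligible.
Internet Stipend — service 1022 days < 3 years (≈1095 days) ✗ → not eligible.
Caregiver Leave — status temporary ✓; service 1022 days ≥ 2 months (≈60 days) ✓; age 43 ≥ 18 ✓ → eligible.

Caregiver Leave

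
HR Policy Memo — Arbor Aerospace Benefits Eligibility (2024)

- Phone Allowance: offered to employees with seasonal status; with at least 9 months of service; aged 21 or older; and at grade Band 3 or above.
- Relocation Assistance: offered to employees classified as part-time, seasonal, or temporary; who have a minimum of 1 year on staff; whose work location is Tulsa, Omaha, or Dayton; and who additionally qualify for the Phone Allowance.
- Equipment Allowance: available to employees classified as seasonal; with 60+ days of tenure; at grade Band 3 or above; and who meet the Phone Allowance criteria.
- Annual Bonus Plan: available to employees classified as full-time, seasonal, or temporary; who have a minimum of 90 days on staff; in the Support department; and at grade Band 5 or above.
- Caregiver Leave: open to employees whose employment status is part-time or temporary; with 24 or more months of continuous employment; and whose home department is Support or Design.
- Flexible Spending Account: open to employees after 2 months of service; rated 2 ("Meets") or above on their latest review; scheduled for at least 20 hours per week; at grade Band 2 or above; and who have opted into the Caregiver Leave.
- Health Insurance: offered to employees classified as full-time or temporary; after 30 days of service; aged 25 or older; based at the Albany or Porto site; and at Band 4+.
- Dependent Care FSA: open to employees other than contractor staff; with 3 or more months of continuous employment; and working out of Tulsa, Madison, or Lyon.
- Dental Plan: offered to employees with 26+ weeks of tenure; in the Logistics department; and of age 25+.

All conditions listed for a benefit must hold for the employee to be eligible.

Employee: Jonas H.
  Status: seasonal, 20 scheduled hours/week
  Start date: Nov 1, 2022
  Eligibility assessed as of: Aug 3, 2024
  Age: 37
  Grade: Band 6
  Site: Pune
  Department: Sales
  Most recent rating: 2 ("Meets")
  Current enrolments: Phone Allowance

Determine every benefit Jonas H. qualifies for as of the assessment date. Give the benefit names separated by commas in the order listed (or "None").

Phone Allowance, Equipment Allowance

Service from Nov 1, 2022 to Aug 3, 2024: 641 days.
Phone Allowance — status seasonal ✓; service 641 days ≥ 9 months (≈270 days) ✓; age 37 ≥ 21 ✓; grade Band 6 ≥ Band 3 ✓ → eligible.
Relocation Assistance — status seasonal ✓; service 641 days ≥ 1 year (≈365 days) ✓; site Pune ✗ (not Tulsa, Omaha, or Dayton) → not eligible.
Equipment Allowance — status seasonal ✓; service 641 days ≥ 60 days ✓; grade Band 6 ≥ Band 3 ✓; eligible for Phone Allowance ✓ → eligible.
Annual Bonus Plan — status seasonal ✓; service 641 days ≥ 90 days ✓; dept Sales ✗ → not eligible.
Caregiver Leave — status seasonal ✗ (requires part-time or temporary) → not eligible.
Flexible Spending Account — service 641 days ≥ 2 months (≈60 days) ✓; rating 2 ≥ 2 ✓; 20 hrs/wk ≥ 20 ✓; grade Band 6 ≥ Band 2 ✓; not enrolled in Caregiver Leave ✗ → not eligible.
Health Insurance — status seasonal ✗ (requires full-time or temporary) → not eligible.
Dependent Care FSA — status seasonal ✓ (not excluded); service 641 days ≥ 3 months (≈90 days) ✓; site Pune ✗ (not Tulsa, Madison, or Lyon) → not eligible.
Dental Plan — service 641 days ≥ 26 weeks (≈182 days) ✓; dept Sales ✗ → not eligible.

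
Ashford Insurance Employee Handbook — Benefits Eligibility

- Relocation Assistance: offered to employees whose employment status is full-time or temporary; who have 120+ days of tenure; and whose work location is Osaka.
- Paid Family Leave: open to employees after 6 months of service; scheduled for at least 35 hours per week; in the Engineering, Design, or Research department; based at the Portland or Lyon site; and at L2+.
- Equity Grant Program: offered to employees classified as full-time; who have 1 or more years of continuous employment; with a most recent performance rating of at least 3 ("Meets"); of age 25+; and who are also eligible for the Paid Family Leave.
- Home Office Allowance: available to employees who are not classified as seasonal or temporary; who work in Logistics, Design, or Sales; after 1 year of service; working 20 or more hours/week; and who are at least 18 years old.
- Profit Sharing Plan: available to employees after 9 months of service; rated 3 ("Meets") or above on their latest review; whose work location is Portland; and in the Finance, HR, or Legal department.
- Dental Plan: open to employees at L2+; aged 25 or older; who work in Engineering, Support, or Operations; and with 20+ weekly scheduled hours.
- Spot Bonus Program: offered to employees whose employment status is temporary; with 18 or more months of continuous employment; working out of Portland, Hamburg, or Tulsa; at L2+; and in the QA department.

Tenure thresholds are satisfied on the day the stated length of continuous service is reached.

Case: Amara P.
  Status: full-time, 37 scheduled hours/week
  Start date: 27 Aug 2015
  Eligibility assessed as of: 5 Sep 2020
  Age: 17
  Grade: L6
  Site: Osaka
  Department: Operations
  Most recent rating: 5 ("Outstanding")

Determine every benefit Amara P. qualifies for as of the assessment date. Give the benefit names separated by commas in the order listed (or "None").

Relocation Assistance

Service from 27 Aug 2015 to 5 Sep 2020: 1836 days.
Relocation Assistance — status full-time ✓; service 1836 days ≥ 120 days ✓; site Osaka ✓ → eligible.
Paid Family Leave — service 1836 days ≥ 6 months (≈180 days) ✓; 37 hrs/wk ≥ 35 ✓; dept Operations ✗ → not eligible.
Equity Grant Program — status full-time ✓; service 1836 days ≥ 1 year (≈365 days) ✓; rating 5 ≥ 3 ✓; age 17 < 25 ✗ → not eligible.
Home Office Allowance — status full-time ✓ (not excluded); dept Operations ✗ → not eligible.
Profit Sharing Plan — service 1836 days ≥ 9 months (≈270 days) ✓; rating 5 ≥ 3 ✓; site Osaka ✗ (not Portland) → not eligible.
Dental Plan — grade L6 ≥ L2 ✓; age 17 < 25 ✗ → not eligible.
Spot Bonus Program — status full-time ✗ (requires temporary) → not eligible.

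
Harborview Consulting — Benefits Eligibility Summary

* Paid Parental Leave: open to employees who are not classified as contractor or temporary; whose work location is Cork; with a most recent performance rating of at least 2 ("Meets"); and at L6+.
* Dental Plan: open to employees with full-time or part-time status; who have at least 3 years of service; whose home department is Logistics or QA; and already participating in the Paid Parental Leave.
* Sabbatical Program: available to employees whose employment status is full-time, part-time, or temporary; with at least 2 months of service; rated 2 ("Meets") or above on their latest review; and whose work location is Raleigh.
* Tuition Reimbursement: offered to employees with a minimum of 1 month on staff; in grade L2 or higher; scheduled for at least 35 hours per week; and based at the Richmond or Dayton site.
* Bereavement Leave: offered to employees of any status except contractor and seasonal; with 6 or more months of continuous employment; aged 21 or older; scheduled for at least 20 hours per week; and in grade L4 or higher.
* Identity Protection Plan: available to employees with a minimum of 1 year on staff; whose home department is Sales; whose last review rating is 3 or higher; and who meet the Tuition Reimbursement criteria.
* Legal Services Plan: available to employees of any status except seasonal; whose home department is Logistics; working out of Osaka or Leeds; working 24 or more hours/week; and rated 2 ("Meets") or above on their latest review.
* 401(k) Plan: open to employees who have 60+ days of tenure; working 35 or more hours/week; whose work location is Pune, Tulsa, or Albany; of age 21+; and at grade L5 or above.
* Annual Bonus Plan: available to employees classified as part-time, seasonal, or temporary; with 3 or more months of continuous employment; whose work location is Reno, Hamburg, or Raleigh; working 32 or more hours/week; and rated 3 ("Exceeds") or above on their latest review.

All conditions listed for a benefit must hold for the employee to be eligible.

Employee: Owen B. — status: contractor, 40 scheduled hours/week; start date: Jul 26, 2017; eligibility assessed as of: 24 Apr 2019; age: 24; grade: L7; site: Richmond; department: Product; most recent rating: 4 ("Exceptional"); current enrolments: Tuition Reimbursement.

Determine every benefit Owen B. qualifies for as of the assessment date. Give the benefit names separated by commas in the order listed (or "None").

Service from Jul 26, 2017 to 24 Apr 2019: 637 days.
Paid Parental Leave — status contractor ✗ (excluded) → not eligible.
Dental Plan — status contractor ✗ (requires full-time or part-time) → not eligible.
Sabbatical Program — status contractor ✗ (requires full-time, part-time, or temporary) → not eligible.
Tuition Reimbursement — service 637 days ≥ 1 month (≈30 days) ✓; grade L7 ≥ L2 ✓; 40 hrs/wk ≥ 35 ✓; site Richmond ✓ → eligible.
Bereavement Leave — status contractor ✗ (excluded) → not eligible.
Identity Protection Plan — service 637 days ≥ 1 year (≈365 days) ✓; dept Product ✗ → not eligible.
Legal Services Plan — status contractor ✓ (not excluded); dept Product ✗ → not eligible.
401(k) Plan — service 637 days ≥ 60 days ✓; 40 hrs/wk ≥ 35 ✓; site Richmond ✗ (not Pune, Tulsa, or Albany) → not eligible.
Annual Bonus Plan — status contractor ✗ (requires part-time, seasonal, or temporary) → not eligible.

Tuition Reimbursement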